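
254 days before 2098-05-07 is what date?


Start: 2098-05-07, subtract 254 days
Back 7 days from May 7 reaches April 30, 2098 -> 247 left
April 2098 has 30 days -> back to March 31, 2098 -> 217 left
March 2098 has 31 days -> back to February 28, 2098 -> 186 left
February 2098 has 28 days -> back to January 31, 2098 -> 158 left
January 2098 has 31 days -> back to December 31, 2097 -> 127 left
December 2097 has 31 days -> back to November 30, 2097 -> 96 left
November 2097 has 30 days -> back to October 31, 2097 -> 66 left
October 2097 has 31 days -> back to September 30, 2097 -> 35 left
September 2097 has 30 days -> back to August 31, 2097 -> 5 left
August 2097: 31 - 5 = 26 -> lands on August 26

Result: 2097-08-26


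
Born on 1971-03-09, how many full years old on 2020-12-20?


Birth: 1971-03-09
Reference: 2020-12-20
Year difference: 2020 - 1971 = 49

49 years old


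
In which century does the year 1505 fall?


Century = (year - 1) // 100 + 1
= (1505 - 1) // 100 + 1
= 1504 // 100 + 1
= 15 + 1

16th century


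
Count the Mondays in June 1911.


June 1911 has 30 days
Anchor: Jan 1, 1911. With p = 1911 - 1 = 1910: (p + p//4 - p//100 + p//400) mod 7 = (1910 + 477 - 19 + 4) mod 7 = 2372 mod 7 = 6 -> Sunday (Mon=0 ... Sun=6)
Days before June (Jan-May): 151; June 1 index = (6 + 151) mod 7 = 3 -> Thursday
First Monday is June 5
Mondays: 5, 12, 19, 26

4 Mondays


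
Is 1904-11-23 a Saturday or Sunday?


Anchor: Jan 1, 1904. With p = 1904 - 1 = 1903: (p + p//4 - p//100 + p//400) mod 7 = (1903 + 475 - 19 + 4) mod 7 = 2363 mod 7 = 4 -> Friday (Mon=0 ... Sun=6)
Day of year: 328; offset = 327
Weekday index = (4 + 327) mod 7 = 2 -> Wednesday
Weekend days: Saturday, Sunday

No


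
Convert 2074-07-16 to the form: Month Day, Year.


ISO 2074-07-16 parses as year=2074, month=07, day=16
Month 7 -> July

July 16, 2074


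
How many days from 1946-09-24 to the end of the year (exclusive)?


Day of year: 267 of 365
Remaining = 365 - 267

98 days


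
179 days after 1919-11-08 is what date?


Start: 1919-11-08, add 179 days
November 1919 has 30 days: 30 - 8 = 22 days to November 30 -> 157 left
December 1919 has 31 days -> 126 left
January 1920 has 31 days -> 95 left
February 1920 has 29 days -> 66 left
March 1920 has 31 days -> 35 left
April 1920 has 30 days -> 5 left
May 1920: 5 <= 31 -> lands on May 5

Result: 1920-05-05


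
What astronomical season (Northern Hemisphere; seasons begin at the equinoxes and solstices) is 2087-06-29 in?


Date: June 29
Astronomical Summer (approx.; exact equinox/solstice day varies by year): June 21 to September 21
June 29 falls within the Summer window

Summer


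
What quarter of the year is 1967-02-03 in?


Month: February (month 2)
Q1: Jan-Mar, Q2: Apr-Jun, Q3: Jul-Sep, Q4: Oct-Dec

Q1


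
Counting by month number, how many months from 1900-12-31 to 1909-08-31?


From December 1900 to August 1909
9 years * 12 = 108 months, minus 4 months = 104

104 months


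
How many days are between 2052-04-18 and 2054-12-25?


From 2052-04-18 to 2054-12-25
2052-04-18: days before April = 31 + 29 + 31 = 91 (2052 is a leap year); day of year = 91 + 18 = 109
2054-12-25: days before December = 31 + 28 + 31 + 30 + 31 + 30 + 31 + 31 + 30 + 31 + 30 = 334 (2054 is not a leap year); day of year = 334 + 25 = 359
Rest of 2052: 366 - 109 = 257
Full years 2053 (365): 365
Total = 257 + 365 + 359 = 981

981 days


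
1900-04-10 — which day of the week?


Date: April 10, 1900
Anchor: Jan 1, 1900. With p = 1900 - 1 = 1899: (p + p//4 - p//100 + p//400) mod 7 = (1899 + 474 - 18 + 4) mod 7 = 2359 mod 7 = 0 -> Monday (Mon=0 ... Sun=6)
Days before April (Jan-Mar): 90; offset = 90 + 10 - 1 = 99
Weekday index = (0 + 99) mod 7 = 1

Day of the week: Tuesday


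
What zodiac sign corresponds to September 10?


Date: September 10
Conventional tropical zodiac dates: Virgo from August 23 onward; Libra starts September 23
September 10 falls within the Virgo range

Virgo


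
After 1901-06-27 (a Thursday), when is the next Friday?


Current: Thursday
Target: Friday
Days ahead: 1

Next Friday: 1901-06-28


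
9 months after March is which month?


March is month 3
3 + 9 = 12

December


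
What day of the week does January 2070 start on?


Target: January 1, 2070
Anchor: Jan 1, 2070. With p = 2070 - 1 = 2069: (p + p//4 - p//100 + p//400) mod 7 = (2069 + 517 - 20 + 5) mod 7 = 2571 mod 7 = 2 -> Wednesday (Mon=0 ... Sun=6)
Offset from anchor: 0 days
Weekday index = (2 + 0) mod 7 = 2

Wednesday


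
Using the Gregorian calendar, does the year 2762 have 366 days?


Gregorian leap year rule: divisible by 4, but not by 100, unless also by 400.
2762 is not divisible by 4 -> not a leap year

No


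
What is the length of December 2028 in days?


December 2028

31 days


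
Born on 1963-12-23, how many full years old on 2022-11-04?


Birth: 1963-12-23
Reference: 2022-11-04
Year difference: 2022 - 1963 = 59
Birthday not yet reached in 2022, subtract 1

58 years old


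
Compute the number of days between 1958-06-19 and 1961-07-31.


From 1958-06-19 to 1961-07-31
1958-06-19: days before June = 31 + 28 + 31 + 30 + 31 = 151 (1958 is not a leap year); day of year = 151 + 19 = 170
1961-07-31: days before July = 31 + 28 + 31 + 30 + 31 + 30 = 181 (1961 is not a leap year); day of year = 181 + 31 = 212
Rest of 1958: 365 - 170 = 195
Full years 1959 (365), 1960 (366): 731
Total = 195 + 731 + 212 = 1138

1138 days


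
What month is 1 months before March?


March is month 3
3 - 1 = 2

February


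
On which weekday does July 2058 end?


July 2058 has 31 days
Anchor: Jan 1, 2058. With p = 2058 - 1 = 2057: (p + p//4 - p//100 + p//400) mod 7 = (2057 + 514 - 20 + 5) mod 7 = 2556 mod 7 = 1 -> Tuesday (Mon=0 ... Sun=6)
Days before July (Jan-Jun): 181; July 1 index = (1 + 181) mod 7 = 0 -> Monday
Last day offset: 31 - 1 = 30 days
Weekday index = (0 + 30) mod 7 = 2

Wednesday, July 31


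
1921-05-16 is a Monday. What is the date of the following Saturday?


Current: Monday
Target: Saturday
Days ahead: 5

Next Saturday: 1921-05-21


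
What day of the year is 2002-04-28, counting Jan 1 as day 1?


Date: April 28, 2002
Days in months 1 through 3: 90
Plus 28 days in April

Day of year: 118


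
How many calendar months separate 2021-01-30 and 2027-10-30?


From January 2021 to October 2027
6 years * 12 = 72 months, plus 9 months = 81

81 months


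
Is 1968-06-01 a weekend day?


Anchor: Jan 1, 1968. With p = 1968 - 1 = 1967: (p + p//4 - p//100 + p//400) mod 7 = (1967 + 491 - 19 + 4) mod 7 = 2443 mod 7 = 0 -> Monday (Mon=0 ... Sun=6)
Day of year: 153; offset = 152
Weekday index = (0 + 152) mod 7 = 5 -> Saturday
Weekend days: Saturday, Sunday

Yes


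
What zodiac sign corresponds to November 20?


Date: November 20
Conventional tropical zodiac dates: Scorpio from October 23 onward; Sagittarius starts November 22
November 20 falls within the Scorpio range

Scorpio


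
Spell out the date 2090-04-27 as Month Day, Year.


ISO 2090-04-27 parses as year=2090, month=04, day=27
Month 4 -> April

April 27, 2090


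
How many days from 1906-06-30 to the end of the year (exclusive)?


Day of year: 181 of 365
Remaining = 365 - 181

184 days


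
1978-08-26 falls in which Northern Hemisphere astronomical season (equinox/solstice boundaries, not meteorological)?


Date: August 26
Astronomical Summer (approx.; exact equinox/solstice day varies by year): June 21 to September 21
August 26 falls within the Summer window

Summer


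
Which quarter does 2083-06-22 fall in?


Month: June (month 6)
Q1: Jan-Mar, Q2: Apr-Jun, Q3: Jul-Sep, Q4: Oct-Dec

Q2


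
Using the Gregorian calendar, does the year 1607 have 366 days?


Gregorian leap year rule: divisible by 4, but not by 100, unless also by 400.
1607 is not divisible by 4 -> not a leap year

No


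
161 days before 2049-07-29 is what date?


Start: 2049-07-29, subtract 161 days
Back 29 days from July 29 reaches June 30, 2049 -> 132 left
June 2049 has 30 days -> back to May 31, 2049 -> 102 left
May 2049 has 31 days -> back to April 30, 2049 -> 71 left
April 2049 has 30 days -> back to March 31, 2049 -> 41 left
March 2049 has 31 days -> back to February 28, 2049 -> 10 left
February 2049: 28 - 10 = 18 -> lands on February 18

Result: 2049-02-18


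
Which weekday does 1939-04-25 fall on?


Date: April 25, 1939
Anchor: Jan 1, 1939. With p = 1939 - 1 = 1938: (p + p//4 - p//100 + p//400) mod 7 = (1938 + 484 - 19 + 4) mod 7 = 2407 mod 7 = 6 -> Sunday (Mon=0 ... Sun=6)
Days before April (Jan-Mar): 90; offset = 90 + 25 - 1 = 114
Weekday index = (6 + 114) mod 7 = 1

Day of the week: Tuesday


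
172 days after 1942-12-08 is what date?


Start: 1942-12-08, add 172 days
December 1942 has 31 days: 31 - 8 = 23 days to December 31 -> 149 left
January 1943 has 31 days -> 118 left
February 1943 has 28 days -> 90 left
March 1943 has 31 days -> 59 left
April 1943 has 30 days -> 29 left
May 1943: 29 <= 31 -> lands on May 29

Result: 1943-05-29


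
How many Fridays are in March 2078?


March 2078 has 31 days
Anchor: Jan 1, 2078. With p = 2078 - 1 = 2077: (p + p//4 - p//100 + p//400) mod 7 = (2077 + 519 - 20 + 5) mod 7 = 2581 mod 7 = 5 -> Saturday (Mon=0 ... Sun=6)
Days before March (Jan-Feb): 59; March 1 index = (5 + 59) mod 7 = 1 -> Tuesday
First Friday is March 4
Fridays: 4, 11, 18, 25

4 Fridays


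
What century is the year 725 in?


Century = (year - 1) // 100 + 1
= (725 - 1) // 100 + 1
= 724 // 100 + 1
= 7 + 1

8th century


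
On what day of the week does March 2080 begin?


Target: March 1, 2080
Anchor: Jan 1, 2080. With p = 2080 - 1 = 2079: (p + p//4 - p//100 + p//400) mod 7 = (2079 + 519 - 20 + 5) mod 7 = 2583 mod 7 = 0 -> Monday (Mon=0 ... Sun=6)
Days before March (Jan-Feb): 60 days
Weekday index = (0 + 60) mod 7 = 4

Friday


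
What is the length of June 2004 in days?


June 2004

30 days


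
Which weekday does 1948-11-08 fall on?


Date: November 8, 1948
Anchor: Jan 1, 1948. With p = 1948 - 1 = 1947: (p + p//4 - p//100 + p//400) mod 7 = (1947 + 486 - 19 + 4) mod 7 = 2418 mod 7 = 3 -> Thursday (Mon=0 ... Sun=6)
Days before November (Jan-Oct): 305; offset = 305 + 8 - 1 = 312
Weekday index = (3 + 312) mod 7 = 0

Day of the week: Monday


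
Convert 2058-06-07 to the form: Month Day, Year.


ISO 2058-06-07 parses as year=2058, month=06, day=07
Month 6 -> June

June 7, 2058


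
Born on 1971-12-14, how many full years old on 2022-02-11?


Birth: 1971-12-14
Reference: 2022-02-11
Year difference: 2022 - 1971 = 51
Birthday not yet reached in 2022, subtract 1

50 years old


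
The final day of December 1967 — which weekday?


December 1967 has 31 days
Anchor: Jan 1, 1967. With p = 1967 - 1 = 1966: (p + p//4 - p//100 + p//400) mod 7 = (1966 + 491 - 19 + 4) mod 7 = 2442 mod 7 = 6 -> Sunday (Mon=0 ... Sun=6)
Days before December (Jan-Nov): 334; December 1 index = (6 + 334) mod 7 = 4 -> Friday
Last day offset: 31 - 1 = 30 days
Weekday index = (4 + 30) mod 7 = 6

Sunday, December 31


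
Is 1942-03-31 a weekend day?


Anchor: Jan 1, 1942. With p = 1942 - 1 = 1941: (p + p//4 - p//100 + p//400) mod 7 = (1941 + 485 - 19 + 4) mod 7 = 2411 mod 7 = 3 -> Thursday (Mon=0 ... Sun=6)
Day of year: 90; offset = 89
Weekday index = (3 + 89) mod 7 = 1 -> Tuesday
Weekend days: Saturday, Sunday

No


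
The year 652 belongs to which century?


Century = (year - 1) // 100 + 1
= (652 - 1) // 100 + 1
= 651 // 100 + 1
= 6 + 1

7th century


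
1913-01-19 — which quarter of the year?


Month: January (month 1)
Q1: Jan-Mar, Q2: Apr-Jun, Q3: Jul-Sep, Q4: Oct-Dec

Q1


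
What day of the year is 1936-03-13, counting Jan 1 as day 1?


Date: March 13, 1936
Days in months 1 through 2: 60
Plus 13 days in March

Day of year: 73


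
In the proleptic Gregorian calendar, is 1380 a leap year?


Gregorian leap year rule: divisible by 4, but not by 100, unless also by 400.
1380 is divisible by 4 but not 100 -> leap year

Yes


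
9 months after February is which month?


February is month 2
2 + 9 = 11

November


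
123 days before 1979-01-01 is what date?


Start: 1979-01-01, subtract 123 days
Back 1 day from January 1 reaches December 31, 1978 -> 122 left
December 1978 has 31 days -> back to November 30, 1978 -> 91 left
November 1978 has 30 days -> back to October 31, 1978 -> 61 left
October 1978 has 31 days -> back to September 30, 1978 -> 30 left
September 1978 has 30 days -> back to August 31, 1978 -> 0 left
August 1978: 31 - 0 = 31 -> lands on August 31

Result: 1978-08-31


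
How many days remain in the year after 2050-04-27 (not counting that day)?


Day of year: 117 of 365
Remaining = 365 - 117

248 days


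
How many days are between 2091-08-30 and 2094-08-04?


From 2091-08-30 to 2094-08-04
2091-08-30: days before August = 31 + 28 + 31 + 30 + 31 + 30 + 31 = 212 (2091 is not a leap year); day of year = 212 + 30 = 242
2094-08-04: days before August = 31 + 28 + 31 + 30 + 31 + 30 + 31 = 212 (2094 is not a leap year); day of year = 212 + 4 = 216
Rest of 2091: 365 - 242 = 123
Full years 2092 (366), 2093 (365): 731
Total = 123 + 731 + 216 = 1070

1070 days


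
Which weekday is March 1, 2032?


Target: March 1, 2032
Anchor: Jan 1, 2032. With p = 2032 - 1 = 2031: (p + p//4 - p//100 + p//400) mod 7 = (2031 + 507 - 20 + 5) mod 7 = 2523 mod 7 = 3 -> Thursday (Mon=0 ... Sun=6)
Days before March (Jan-Feb): 60 days
Weekday index = (3 + 60) mod 7 = 0

Monday


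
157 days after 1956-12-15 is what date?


Start: 1956-12-15, add 157 days
December 1956 has 31 days: 31 - 15 = 16 days to December 31 -> 141 left
January 1957 has 31 days -> 110 left
February 1957 has 28 days -> 82 left
March 1957 has 31 days -> 51 left
April 1957 has 30 days -> 21 left
May 1957: 21 <= 31 -> lands on May 21

Result: 1957-05-21


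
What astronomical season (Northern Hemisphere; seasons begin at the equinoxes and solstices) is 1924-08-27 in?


Date: August 27
Astronomical Summer (approx.; exact equinox/solstice day varies by year): June 21 to September 21
August 27 falls within the Summer window

Summer


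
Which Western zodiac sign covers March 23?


Date: March 23
Conventional tropical zodiac dates: Aries from March 21 onward; Taurus starts April 20
March 23 falls within the Aries range

Aries


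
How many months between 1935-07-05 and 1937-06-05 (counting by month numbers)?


From July 1935 to June 1937
2 years * 12 = 24 months, minus 1 month = 23

23 months


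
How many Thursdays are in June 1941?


June 1941 has 30 days
Anchor: Jan 1, 1941. With p = 1941 - 1 = 1940: (p + p//4 - p//100 + p//400) mod 7 = (1940 + 485 - 19 + 4) mod 7 = 2410 mod 7 = 2 -> Wednesday (Mon=0 ... Sun=6)
Days before June (Jan-May): 151; June 1 index = (2 + 151) mod 7 = 6 -> Sunday
First Thursday is June 5
Thursdays: 5, 12, 19, 26

4 Thursdays


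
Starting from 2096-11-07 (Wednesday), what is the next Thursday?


Current: Wednesday
Target: Thursday
Days ahead: 1

Next Thursday: 2096-11-08


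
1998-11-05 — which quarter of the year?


Month: November (month 11)
Q1: Jan-Mar, Q2: Apr-Jun, Q3: Jul-Sep, Q4: Oct-Dec

Q4


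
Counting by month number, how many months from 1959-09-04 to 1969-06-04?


From September 1959 to June 1969
10 years * 12 = 120 months, minus 3 months = 117

117 months


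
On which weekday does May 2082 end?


May 2082 has 31 days
Anchor: Jan 1, 2082. With p = 2082 - 1 = 2081: (p + p//4 - p//100 + p//400) mod 7 = (2081 + 520 - 20 + 5) mod 7 = 2586 mod 7 = 3 -> Thursday (Mon=0 ... Sun=6)
Days before May (Jan-Apr): 120; May 1 index = (3 + 120) mod 7 = 4 -> Friday
Last day offset: 31 - 1 = 30 days
Weekday index = (4 + 30) mod 7 = 6

Sunday, May 31


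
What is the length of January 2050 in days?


January 2050

31 days


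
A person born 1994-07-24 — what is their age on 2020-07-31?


Birth: 1994-07-24
Reference: 2020-07-31
Year difference: 2020 - 1994 = 26

26 years old


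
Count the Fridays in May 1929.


May 1929 has 31 days
Anchor: Jan 1, 1929. With p = 1929 - 1 = 1928: (p + p//4 - p//100 + p//400) mod 7 = (1928 + 482 - 19 + 4) mod 7 = 2395 mod 7 = 1 -> Tuesday (Mon=0 ... Sun=6)
Days before May (Jan-Apr): 120; May 1 index = (1 + 120) mod 7 = 2 -> Wednesday
First Friday is May 3
Fridays: 3, 10, 17, 24, 31

5 Fridays


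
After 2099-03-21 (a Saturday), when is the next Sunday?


Current: Saturday
Target: Sunday
Days ahead: 1

Next Sunday: 2099-03-22


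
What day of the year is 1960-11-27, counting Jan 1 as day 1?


Date: November 27, 1960
Days in months 1 through 10: 305
Plus 27 days in November

Day of year: 332


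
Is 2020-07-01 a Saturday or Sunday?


Anchor: Jan 1, 2020. With p = 2020 - 1 = 2019: (p + p//4 - p//100 + p//400) mod 7 = (2019 + 504 - 20 + 5) mod 7 = 2508 mod 7 = 2 -> Wednesday (Mon=0 ... Sun=6)
Day of year: 183; offset = 182
Weekday index = (2 + 182) mod 7 = 2 -> Wednesday
Weekend days: Saturday, Sunday

No


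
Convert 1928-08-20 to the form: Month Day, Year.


ISO 1928-08-20 parses as year=1928, month=08, day=20
Month 8 -> August

August 20, 1928


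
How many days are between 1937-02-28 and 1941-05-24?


From 1937-02-28 to 1941-05-24
1937-02-28: days before February = 31; day of year = 31 + 28 = 59
1941-05-24: days before May = 31 + 28 + 31 + 30 = 120 (1941 is not a leap year); day of year = 120 + 24 = 144
Rest of 1937: 365 - 59 = 306
Full years 1938 (365), 1939 (365), 1940 (366): 1096
Total = 306 + 1096 + 144 = 1546

1546 days


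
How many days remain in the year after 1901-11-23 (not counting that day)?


Day of year: 327 of 365
Remaining = 365 - 327

38 days


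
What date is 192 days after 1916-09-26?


Start: 1916-09-26, add 192 days
September 1916 has 30 days: 30 - 26 = 4 days to September 30 -> 188 left
October 1916 has 31 days -> 157 left
November 1916 has 30 days -> 127 left
December 1916 has 31 days -> 96 left
January 1917 has 31 days -> 65 left
February 1917 has 28 days -> 37 left
March 1917 has 31 days -> 6 left
April 1917: 6 <= 30 -> lands on April 6

Result: 1917-04-06


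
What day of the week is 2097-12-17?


Date: December 17, 2097
Anchor: Jan 1, 2097. With p = 2097 - 1 = 2096: (p + p//4 - p//100 + p//400) mod 7 = (2096 + 524 - 20 + 5) mod 7 = 2605 mod 7 = 1 -> Tuesday (Mon=0 ... Sun=6)
Days before December (Jan-Nov): 334; offset = 334 + 17 - 1 = 350
Weekday index = (1 + 350) mod 7 = 1

Day of the week: Tuesday


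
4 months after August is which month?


August is month 8
8 + 4 = 12

December


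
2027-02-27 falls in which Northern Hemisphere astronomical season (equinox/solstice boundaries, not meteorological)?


Date: February 27
Astronomical Winter (approx.; exact equinox/solstice day varies by year): December 21 to March 19
February 27 falls within the Winter window

Winter


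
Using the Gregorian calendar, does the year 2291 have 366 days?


Gregorian leap year rule: divisible by 4, but not by 100, unless also by 400.
2291 is not divisible by 4 -> not a leap year

No


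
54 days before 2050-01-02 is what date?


Start: 2050-01-02, subtract 54 days
Back 2 days from January 2 reaches December 31, 2049 -> 52 left
December 2049 has 31 days -> back to November 30, 2049 -> 21 left
November 2049: 30 - 21 = 9 -> lands on November 9

Result: 2049-11-09


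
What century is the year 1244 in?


Century = (year - 1) // 100 + 1
= (1244 - 1) // 100 + 1
= 1243 // 100 + 1
= 12 + 1

13th century


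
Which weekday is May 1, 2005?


Target: May 1, 2005
Anchor: Jan 1, 2005. With p = 2005 - 1 = 2004: (p + p//4 - p//100 + p//400) mod 7 = (2004 + 501 - 20 + 5) mod 7 = 2490 mod 7 = 5 -> Saturday (Mon=0 ... Sun=6)
Days before May (Jan-Apr): 120 days
Weekday index = (5 + 120) mod 7 = 6

Sunday


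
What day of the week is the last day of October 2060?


October 2060 has 31 days
Anchor: Jan 1, 2060. With p = 2060 - 1 = 2059: (p + p//4 - p//100 + p//400) mod 7 = (2059 + 514 - 20 + 5) mod 7 = 2558 mod 7 = 3 -> Thursday (Mon=0 ... Sun=6)
Days before October (Jan-Sep): 274; October 1 index = (3 + 274) mod 7 = 4 -> Friday
Last day offset: 31 - 1 = 30 days
Weekday index = (4 + 30) mod 7 = 6

Sunday, October 31


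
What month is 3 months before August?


August is month 8
8 - 3 = 5

May


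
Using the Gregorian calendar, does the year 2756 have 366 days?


Gregorian leap year rule: divisible by 4, but not by 100, unless also by 400.
2756 is divisible by 4 but not 100 -> leap year

Yes


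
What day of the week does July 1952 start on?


Target: July 1, 1952
Anchor: Jan 1, 1952. With p = 1952 - 1 = 1951: (p + p//4 - p//100 + p//400) mod 7 = (1951 + 487 - 19 + 4) mod 7 = 2423 mod 7 = 1 -> Tuesday (Mon=0 ... Sun=6)
Days before July (Jan-Jun): 182 days
Weekday index = (1 + 182) mod 7 = 1

Tuesday


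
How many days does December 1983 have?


December 1983

31 days


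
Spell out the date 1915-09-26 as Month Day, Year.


ISO 1915-09-26 parses as year=1915, month=09, day=26
Month 9 -> September

September 26, 1915


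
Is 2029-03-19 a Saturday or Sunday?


Anchor: Jan 1, 2029. With p = 2029 - 1 = 2028: (p + p//4 - p//100 + p//400) mod 7 = (2028 + 507 - 20 + 5) mod 7 = 2520 mod 7 = 0 -> Monday (Mon=0 ... Sun=6)
Day of year: 78; offset = 77
Weekday index = (0 + 77) mod 7 = 0 -> Monday
Weekend days: Saturday, Sunday

No


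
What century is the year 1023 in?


Century = (year - 1) // 100 + 1
= (1023 - 1) // 100 + 1
= 1022 // 100 + 1
= 10 + 1

11th century


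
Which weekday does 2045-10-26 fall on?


Date: October 26, 2045
Anchor: Jan 1, 2045. With p = 2045 - 1 = 2044: (p + p//4 - p//100 + p//400) mod 7 = (2044 + 511 - 20 + 5) mod 7 = 2540 mod 7 = 6 -> Sunday (Mon=0 ... Sun=6)
Days before October (Jan-Sep): 273; offset = 273 + 26 - 1 = 298
Weekday index = (6 + 298) mod 7 = 3

Day of the week: Thursday


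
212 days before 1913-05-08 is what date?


Start: 1913-05-08, subtract 212 days
Back 8 days from May 8 reaches April 30, 1913 -> 204 left
April 1913 has 30 days -> back to March 31, 1913 -> 174 left
March 1913 has 31 days -> back to February 28, 1913 -> 143 left
February 1913 has 28 days -> back to January 31, 1913 -> 115 left
January 1913 has 31 days -> back to December 31, 1912 -> 84 left
December 1912 has 31 days -> back to November 30, 1912 -> 53 left
November 1912 has 30 days -> back to October 31, 1912 -> 23 left
October 1912: 31 - 23 = 8 -> lands on October 8

Result: 1912-10-08


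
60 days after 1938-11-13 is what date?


Start: 1938-11-13, add 60 days
November 1938 has 30 days: 30 - 13 = 17 days to November 30 -> 43 left
December 1938 has 31 days -> 12 left
January 1939: 12 <= 31 -> lands on January 12

Result: 1939-01-12


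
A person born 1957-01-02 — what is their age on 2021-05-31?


Birth: 1957-01-02
Reference: 2021-05-31
Year difference: 2021 - 1957 = 64

64 years old


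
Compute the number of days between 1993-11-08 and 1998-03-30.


From 1993-11-08 to 1998-03-30
1993-11-08: days before November = 31 + 28 + 31 + 30 + 31 + 30 + 31 + 31 + 30 + 31 = 304 (1993 is not a leap year); day of year = 304 + 8 = 312
1998-03-30: days before March = 31 + 28 = 59 (1998 is not a leap year); day of year = 59 + 30 = 89
Rest of 1993: 365 - 312 = 53
Full years 1994 (365), 1995 (365), 1996 (366), 1997 (365): 1461
Total = 53 + 1461 + 89 = 1603

1603 days


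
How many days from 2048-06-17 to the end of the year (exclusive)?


Day of year: 169 of 366
Remaining = 366 - 169

197 days


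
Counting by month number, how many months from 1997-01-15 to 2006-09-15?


From January 1997 to September 2006
9 years * 12 = 108 months, plus 8 months = 116

116 months


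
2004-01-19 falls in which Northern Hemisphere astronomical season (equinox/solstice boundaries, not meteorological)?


Date: January 19
Astronomical Winter (approx.; exact equinox/solstice day varies by year): December 21 to March 19
January 19 falls within the Winter window

Winter


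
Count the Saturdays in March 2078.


March 2078 has 31 days
Anchor: Jan 1, 2078. With p = 2078 - 1 = 2077: (p + p//4 - p//100 + p//400) mod 7 = (2077 + 519 - 20 + 5) mod 7 = 2581 mod 7 = 5 -> Saturday (Mon=0 ... Sun=6)
Days before March (Jan-Feb): 59; March 1 index = (5 + 59) mod 7 = 1 -> Tuesday
First Saturday is March 5
Saturdays: 5, 12, 19, 26

4 Saturdays


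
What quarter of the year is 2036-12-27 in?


Month: December (month 12)
Q1: Jan-Mar, Q2: Apr-Jun, Q3: Jul-Sep, Q4: Oct-Dec

Q4


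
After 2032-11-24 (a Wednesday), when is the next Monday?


Current: Wednesday
Target: Monday
Days ahead: 5

Next Monday: 2032-11-29


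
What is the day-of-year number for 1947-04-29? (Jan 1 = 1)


Date: April 29, 1947
Days in months 1 through 3: 90
Plus 29 days in April

Day of year: 119


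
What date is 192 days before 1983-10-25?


Start: 1983-10-25, subtract 192 days
Back 25 days from October 25 reaches September 30, 1983 -> 167 left
September 1983 has 30 days -> back to August 31, 1983 -> 137 left
August 1983 has 31 days -> back to July 31, 1983 -> 106 left
July 1983 has 31 days -> back to June 30, 1983 -> 75 left
June 1983 has 30 days -> back to May 31, 1983 -> 45 left
May 1983 has 31 days -> back to April 30, 1983 -> 14 left
April 1983: 30 - 14 = 16 -> lands on April 16

Result: 1983-04-16


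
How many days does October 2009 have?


October 2009

31 days


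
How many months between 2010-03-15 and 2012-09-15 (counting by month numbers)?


From March 2010 to September 2012
2 years * 12 = 24 months, plus 6 months = 30

30 months


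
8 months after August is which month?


August is month 8
8 + 8 = 16; wrap: 16 - 12 = 4

April


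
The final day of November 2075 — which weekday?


November 2075 has 30 days
Anchor: Jan 1, 2075. With p = 2075 - 1 = 2074: (p + p//4 - p//100 + p//400) mod 7 = (2074 + 518 - 20 + 5) mod 7 = 2577 mod 7 = 1 -> Tuesday (Mon=0 ... Sun=6)
Days before November (Jan-Oct): 304; November 1 index = (1 + 304) mod 7 = 4 -> Friday
Last day offset: 30 - 1 = 29 days
Weekday index = (4 + 29) mod 7 = 5

Saturday, November 30


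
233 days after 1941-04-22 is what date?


Start: 1941-04-22, add 233 days
April 1941 has 30 days: 30 - 22 = 8 days to April 30 -> 225 left
May 1941 has 31 days -> 194 left
June 1941 has 30 days -> 164 left
July 1941 has 31 days -> 133 left
August 1941 has 31 days -> 102 left
September 1941 has 30 days -> 72 left
October 1941 has 31 days -> 41 left
November 1941 has 30 days -> 11 left
December 1941: 11 <= 31 -> lands on December 11

Result: 1941-12-11


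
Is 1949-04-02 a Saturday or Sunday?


Anchor: Jan 1, 1949. With p = 1949 - 1 = 1948: (p + p//4 - p//100 + p//400) mod 7 = (1948 + 487 - 19 + 4) mod 7 = 2420 mod 7 = 5 -> Saturday (Mon=0 ... Sun=6)
Day of year: 92; offset = 91
Weekday index = (5 + 91) mod 7 = 5 -> Saturday
Weekend days: Saturday, Sunday

Yes


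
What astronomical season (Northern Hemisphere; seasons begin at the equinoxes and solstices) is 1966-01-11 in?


Date: January 11
Astronomical Winter (approx.; exact equinox/solstice day varies by year): December 21 to March 19
January 11 falls within the Winter window

Winter


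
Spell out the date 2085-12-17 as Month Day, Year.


ISO 2085-12-17 parses as year=2085, month=12, day=17
Month 12 -> December

December 17, 2085


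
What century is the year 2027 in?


Century = (year - 1) // 100 + 1
= (2027 - 1) // 100 + 1
= 2026 // 100 + 1
= 20 + 1

21st century


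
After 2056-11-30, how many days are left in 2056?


Day of year: 335 of 366
Remaining = 366 - 335

31 days


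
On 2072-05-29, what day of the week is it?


Date: May 29, 2072
Anchor: Jan 1, 2072. With p = 2072 - 1 = 2071: (p + p//4 - p//100 + p//400) mod 7 = (2071 + 517 - 20 + 5) mod 7 = 2573 mod 7 = 4 -> Friday (Mon=0 ... Sun=6)
Days before May (Jan-Apr): 121; offset = 121 + 29 - 1 = 149
Weekday index = (4 + 149) mod 7 = 6

Day of the week: Sunday


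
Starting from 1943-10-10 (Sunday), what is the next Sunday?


Current: Sunday
Target: Sunday
Days ahead: 7

Next Sunday: 1943-10-17


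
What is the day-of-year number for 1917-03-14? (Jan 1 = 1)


Date: March 14, 1917
Days in months 1 through 2: 59
Plus 14 days in March

Day of year: 73


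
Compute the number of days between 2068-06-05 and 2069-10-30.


From 2068-06-05 to 2069-10-30
2068-06-05: days before June = 31 + 29 + 31 + 30 + 31 = 152 (2068 is a leap year); day of year = 152 + 5 = 157
2069-10-30: days before October = 31 + 28 + 31 + 30 + 31 + 30 + 31 + 31 + 30 = 273 (2069 is not a leap year); day of year = 273 + 30 = 303
Rest of 2068: 366 - 157 = 209
Total = 209 + 303 = 512

512 days


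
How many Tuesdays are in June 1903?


June 1903 has 30 days
Anchor: Jan 1, 1903. With p = 1903 - 1 = 1902: (p + p//4 - p//100 + p//400) mod 7 = (1902 + 475 - 19 + 4) mod 7 = 2362 mod 7 = 3 -> Thursday (Mon=0 ... Sun=6)
Days before June (Jan-May): 151; June 1 index = (3 + 151) mod 7 = 0 -> Monday
First Tuesday is June 2
Tuesdays: 2, 9, 16, 23, 30

5 Tuesdays


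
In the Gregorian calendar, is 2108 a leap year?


Gregorian leap year rule: divisible by 4, but not by 100, unless also by 400.
2108 is divisible by 4 but not 100 -> leap year

Yes


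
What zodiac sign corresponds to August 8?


Date: August 8
Conventional tropical zodiac dates: Leo from July 23 onward; Virgo starts August 23
August 8 falls within the Leo range

Leo


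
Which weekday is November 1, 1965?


Target: November 1, 1965
Anchor: Jan 1, 1965. With p = 1965 - 1 = 1964: (p + p//4 - p//100 + p//400) mod 7 = (1964 + 491 - 19 + 4) mod 7 = 2440 mod 7 = 4 -> Friday (Mon=0 ... Sun=6)
Days before November (Jan-Oct): 304 days
Weekday index = (4 + 304) mod 7 = 0

Monday


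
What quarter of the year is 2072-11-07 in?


Month: November (month 11)
Q1: Jan-Mar, Q2: Apr-Jun, Q3: Jul-Sep, Q4: Oct-Dec

Q4


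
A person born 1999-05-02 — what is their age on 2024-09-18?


Birth: 1999-05-02
Reference: 2024-09-18
Year difference: 2024 - 1999 = 25

25 years old


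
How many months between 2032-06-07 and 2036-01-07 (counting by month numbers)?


From June 2032 to January 2036
4 years * 12 = 48 months, minus 5 months = 43

43 months


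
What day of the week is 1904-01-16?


Date: January 16, 1904
Anchor: Jan 1, 1904. With p = 1904 - 1 = 1903: (p + p//4 - p//100 + p//400) mod 7 = (1903 + 475 - 19 + 4) mod 7 = 2363 mod 7 = 4 -> Friday (Mon=0 ... Sun=6)
Days into year = 16 - 1 = 15
Weekday index = (4 + 15) mod 7 = 5

Day of the week: Saturday


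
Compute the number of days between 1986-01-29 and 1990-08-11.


From 1986-01-29 to 1990-08-11
1986-01-29: day of year = 29
1990-08-11: days before August = 31 + 28 + 31 + 30 + 31 + 30 + 31 = 212 (1990 is not a leap year); day of year = 212 + 11 = 223
Rest of 1986: 365 - 29 = 336
Full years 1987 (365), 1988 (366), 1989 (365): 1096
Total = 336 + 1096 + 223 = 1655

1655 days


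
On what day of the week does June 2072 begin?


Target: June 1, 2072
Anchor: Jan 1, 2072. With p = 2072 - 1 = 2071: (p + p//4 - p//100 + p//400) mod 7 = (2071 + 517 - 20 + 5) mod 7 = 2573 mod 7 = 4 -> Friday (Mon=0 ... Sun=6)
Days before June (Jan-May): 152 days
Weekday index = (4 + 152) mod 7 = 2

Wednesday


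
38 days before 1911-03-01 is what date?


Start: 1911-03-01, subtract 38 days
Back 1 day from March 1 reaches February 28, 1911 -> 37 left
February 1911 has 28 days -> back to January 31, 1911 -> 9 left
January 1911: 31 - 9 = 22 -> lands on January 22

Result: 1911-01-22


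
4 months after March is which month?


March is month 3
3 + 4 = 7

July


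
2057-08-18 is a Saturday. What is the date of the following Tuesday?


Current: Saturday
Target: Tuesday
Days ahead: 3

Next Tuesday: 2057-08-21


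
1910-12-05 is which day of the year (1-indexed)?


Date: December 5, 1910
Days in months 1 through 11: 334
Plus 5 days in December

Day of year: 339


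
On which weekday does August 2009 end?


August 2009 has 31 days
Anchor: Jan 1, 2009. With p = 2009 - 1 = 2008: (p + p//4 - p//100 + p//400) mod 7 = (2008 + 502 - 20 + 5) mod 7 = 2495 mod 7 = 3 -> Thursday (Mon=0 ... Sun=6)
Days before August (Jan-Jul): 212; August 1 index = (3 + 212) mod 7 = 5 -> Saturday
Last day offset: 31 - 1 = 30 days
Weekday index = (5 + 30) mod 7 = 0

Monday, August 31


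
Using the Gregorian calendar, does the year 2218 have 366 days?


Gregorian leap year rule: divisible by 4, but not by 100, unless also by 400.
2218 is not divisible by 4 -> not a leap year

No


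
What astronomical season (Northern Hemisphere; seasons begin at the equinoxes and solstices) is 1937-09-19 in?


Date: September 19
Astronomical Summer (approx.; exact equinox/solstice day varies by year): June 21 to September 21
September 19 falls within the Summer window

Summer


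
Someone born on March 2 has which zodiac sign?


Date: March 2
Conventional tropical zodiac dates: Pisces from February 19 onward; Aries starts March 21
March 2 falls within the Pisces range

Pisces


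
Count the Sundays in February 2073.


February 2073 has 28 days
Anchor: Jan 1, 2073. With p = 2073 - 1 = 2072: (p + p//4 - p//100 + p//400) mod 7 = (2072 + 518 - 20 + 5) mod 7 = 2575 mod 7 = 6 -> Sunday (Mon=0 ... Sun=6)
Days before February (Jan): 31; February 1 index = (6 + 31) mod 7 = 2 -> Wednesday
First Sunday is February 5
Sundays: 5, 12, 19, 26

4 Sundays


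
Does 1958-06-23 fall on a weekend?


Anchor: Jan 1, 1958. With p = 1958 - 1 = 1957: (p + p//4 - p//100 + p//400) mod 7 = (1957 + 489 - 19 + 4) mod 7 = 2431 mod 7 = 2 -> Wednesday (Mon=0 ... Sun=6)
Day of year: 174; offset = 173
Weekday index = (2 + 173) mod 7 = 0 -> Monday
Weekend days: Saturday, Sunday

No


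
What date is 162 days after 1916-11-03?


Start: 1916-11-03, add 162 days
November 1916 has 30 days: 30 - 3 = 27 days to November 30 -> 135 left
December 1916 has 31 days -> 104 left
January 1917 has 31 days -> 73 left
February 1917 has 28 days -> 45 left
March 1917 has 31 days -> 14 left
April 1917: 14 <= 30 -> lands on April 14

Result: 1917-04-14


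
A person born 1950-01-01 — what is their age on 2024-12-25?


Birth: 1950-01-01
Reference: 2024-12-25
Year difference: 2024 - 1950 = 74

74 years old


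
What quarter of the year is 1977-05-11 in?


Month: May (month 5)
Q1: Jan-Mar, Q2: Apr-Jun, Q3: Jul-Sep, Q4: Oct-Dec

Q2


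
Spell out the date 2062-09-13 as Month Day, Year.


ISO 2062-09-13 parses as year=2062, month=09, day=13
Month 9 -> September

September 13, 2062


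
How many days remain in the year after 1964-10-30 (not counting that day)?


Day of year: 304 of 366
Remaining = 366 - 304

62 days


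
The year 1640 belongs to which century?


Century = (year - 1) // 100 + 1
= (1640 - 1) // 100 + 1
= 1639 // 100 + 1
= 16 + 1

17th century


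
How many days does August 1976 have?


August 1976

31 days


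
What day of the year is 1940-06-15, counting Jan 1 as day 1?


Date: June 15, 1940
Days in months 1 through 5: 152
Plus 15 days in June

Day of year: 167


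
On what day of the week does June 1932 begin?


Target: June 1, 1932
Anchor: Jan 1, 1932. With p = 1932 - 1 = 1931: (p + p//4 - p//100 + p//400) mod 7 = (1931 + 482 - 19 + 4) mod 7 = 2398 mod 7 = 4 -> Friday (Mon=0 ... Sun=6)
Days before June (Jan-May): 152 days
Weekday index = (4 + 152) mod 7 = 2

Wednesday


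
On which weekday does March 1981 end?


March 1981 has 31 days
Anchor: Jan 1, 1981. With p = 1981 - 1 = 1980: (p + p//4 - p//100 + p//400) mod 7 = (1980 + 495 - 19 + 4) mod 7 = 2460 mod 7 = 3 -> Thursday (Mon=0 ... Sun=6)
Days before March (Jan-Feb): 59; March 1 index = (3 + 59) mod 7 = 6 -> Sunday
Last day offset: 31 - 1 = 30 days
Weekday index = (6 + 30) mod 7 = 1

Tuesday, March 31


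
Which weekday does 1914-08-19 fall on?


Date: August 19, 1914
Anchor: Jan 1, 1914. With p = 1914 - 1 = 1913: (p + p//4 - p//100 + p//400) mod 7 = (1913 + 478 - 19 + 4) mod 7 = 2376 mod 7 = 3 -> Thursday (Mon=0 ... Sun=6)
Days before August (Jan-Jul): 212; offset = 212 + 19 - 1 = 230
Weekday index = (3 + 230) mod 7 = 2

Day of the week: Wednesday


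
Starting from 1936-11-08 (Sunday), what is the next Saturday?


Current: Sunday
Target: Saturday
Days ahead: 6

Next Saturday: 1936-11-14


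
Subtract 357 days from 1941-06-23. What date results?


Start: 1941-06-23, subtract 357 days
Back 23 days from June 23 reaches May 31, 1941 -> 334 left
May 1941 has 31 days -> back to April 30, 1941 -> 303 left
April 1941 has 30 days -> back to March 31, 1941 -> 273 left
March 1941 has 31 days -> back to February 28, 1941 -> 242 left
February 1941 has 28 days -> back to January 31, 1941 -> 214 left
January 1941 has 31 days -> back to December 31, 1940 -> 183 left
December 1940 has 31 days -> back to November 30, 1940 -> 152 left
November 1940 has 30 days -> back to October 31, 1940 -> 122 left
October 1940 has 31 days -> back to September 30, 1940 -> 91 left
September 1940 has 30 days -> back to August 31, 1940 -> 61 left
August 1940 has 31 days -> back to July 31, 1940 -> 30 left
July 1940: 31 - 30 = 1 -> lands on July 1

Result: 1940-07-01


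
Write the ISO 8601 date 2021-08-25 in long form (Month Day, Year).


ISO 2021-08-25 parses as year=2021, month=08, day=25
Month 8 -> August

August 25, 2021


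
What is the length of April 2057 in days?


April 2057

30 days


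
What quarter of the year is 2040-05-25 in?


Month: May (month 5)
Q1: Jan-Mar, Q2: Apr-Jun, Q3: Jul-Sep, Q4: Oct-Dec

Q2


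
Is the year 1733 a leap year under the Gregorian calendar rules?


Gregorian leap year rule: divisible by 4, but not by 100, unless also by 400.
1733 is not divisible by 4 -> not a leap year

No


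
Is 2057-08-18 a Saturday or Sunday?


Anchor: Jan 1, 2057. With p = 2057 - 1 = 2056: (p + p//4 - p//100 + p//400) mod 7 = (2056 + 514 - 20 + 5) mod 7 = 2555 mod 7 = 0 -> Monday (Mon=0 ... Sun=6)
Day of year: 230; offset = 229
Weekday index = (0 + 229) mod 7 = 5 -> Saturday
Weekend days: Saturday, Sunday

Yes


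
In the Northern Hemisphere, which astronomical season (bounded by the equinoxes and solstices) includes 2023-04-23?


Date: April 23
Astronomical Spring (approx.; exact equinox/solstice day varies by year): March 20 to June 20
April 23 falls within the Spring window

Spring


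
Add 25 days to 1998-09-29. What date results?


Start: 1998-09-29, add 25 days
September 1998 has 30 days: 30 - 29 = 1 day to September 30 -> 24 left
October 1998: 24 <= 31 -> lands on October 24

Result: 1998-10-24


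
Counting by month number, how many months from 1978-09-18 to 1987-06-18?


From September 1978 to June 1987
9 years * 12 = 108 months, minus 3 months = 105

105 months


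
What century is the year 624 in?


Century = (year - 1) // 100 + 1
= (624 - 1) // 100 + 1
= 623 // 100 + 1
= 6 + 1

7th century


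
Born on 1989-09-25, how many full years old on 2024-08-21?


Birth: 1989-09-25
Reference: 2024-08-21
Year difference: 2024 - 1989 = 35
Birthday not yet reached in 2024, subtract 1

34 years old


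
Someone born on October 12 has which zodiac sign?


Date: October 12
Conventional tropical zodiac dates: Libra from September 23 onward; Scorpio starts October 23
October 12 falls within the Libra range

Libra


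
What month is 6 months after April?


April is month 4
4 + 6 = 10

October


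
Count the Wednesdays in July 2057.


July 2057 has 31 days
Anchor: Jan 1, 2057. With p = 2057 - 1 = 2056: (p + p//4 - p//100 + p//400) mod 7 = (2056 + 514 - 20 + 5) mod 7 = 2555 mod 7 = 0 -> Monday (Mon=0 ... Sun=6)
Days before July (Jan-Jun): 181; July 1 index = (0 + 181) mod 7 = 6 -> Sunday
First Wednesday is July 4
Wednesdays: 4, 11, 18, 25

4 Wednesdays
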